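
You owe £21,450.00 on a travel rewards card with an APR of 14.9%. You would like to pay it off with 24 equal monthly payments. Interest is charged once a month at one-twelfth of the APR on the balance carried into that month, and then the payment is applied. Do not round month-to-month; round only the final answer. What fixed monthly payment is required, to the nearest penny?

£1,039.02

Monthly rate r = 14.9%/12 = 1.24167% = 0.0124167.
Level-payment amortization: P = B₀·r / (1 − (1+r)^(−n)) = 21450.00·0.0124167 / (1 − 1.01242^(−24)).
Denominator 1 − (1+r)^(−24) = 0.256335354.
P = 266.337 / 0.256335354 ≈ 1039.02.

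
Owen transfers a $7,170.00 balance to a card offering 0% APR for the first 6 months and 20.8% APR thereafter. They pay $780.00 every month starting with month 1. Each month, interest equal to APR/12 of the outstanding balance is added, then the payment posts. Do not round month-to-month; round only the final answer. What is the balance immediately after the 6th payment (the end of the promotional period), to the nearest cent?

Promo months 1–6 at r₀ = 0%/12 = 0; months 7+ at r₁ = 20.8%/12 = 0.0173333.
After month 6 (no interest yet): B = $7,170.00 − 6·$780.00 = $2,490.00.

$2,490.00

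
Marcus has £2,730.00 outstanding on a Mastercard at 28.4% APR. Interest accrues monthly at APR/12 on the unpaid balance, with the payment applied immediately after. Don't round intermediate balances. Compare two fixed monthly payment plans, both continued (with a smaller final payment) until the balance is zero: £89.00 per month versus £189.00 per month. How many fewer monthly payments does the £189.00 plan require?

38 fewer payments

Monthly rate r = 28.4%/12 = 2.36667% = 0.0236667.
At £89.00/mo: n = ⌈−ln(1 − rB₀/P)/ln(1+r)⌉ = 56 payments (last £30.52); total interest = total paid − £2,730.00 = £2,195.52.
At £189.00/mo: 18 payments (last £167.31); total interest £650.31.
Payments saved = 56 − 18 = 38.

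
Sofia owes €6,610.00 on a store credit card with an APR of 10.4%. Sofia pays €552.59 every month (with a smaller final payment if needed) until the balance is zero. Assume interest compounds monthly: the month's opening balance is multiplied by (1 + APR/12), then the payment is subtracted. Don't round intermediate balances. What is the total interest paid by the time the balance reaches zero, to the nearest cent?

€399.03

Monthly rate r = 10.4%/12 = 0.866667% = 0.00866667.
Payoff takes n = ⌈−ln(1 − rB₀/P)/ln(1+r)⌉ = ⌈12.683⌉ = 13 payments; the last is €377.95.
Total paid = 12·€552.59 + €377.95 = €7,009.03.
Total interest = total paid − principal = €7,009.03 − €6,610.00 = €399.03.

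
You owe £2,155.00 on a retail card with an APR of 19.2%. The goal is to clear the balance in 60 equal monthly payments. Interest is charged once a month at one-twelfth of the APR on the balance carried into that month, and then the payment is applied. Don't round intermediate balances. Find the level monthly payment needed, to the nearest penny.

£56.14

Monthly rate r = 19.2%/12 = 1.6% = 0.016.
Level-payment amortization: P = B₀·r / (1 − (1+r)^(−n)) = 2155.00·0.016 / (1 − 1.016^(−60)).
Denominator 1 − (1+r)^(−60) = 0.614186408.
P = 34.48 / 0.614186408 ≈ 56.14.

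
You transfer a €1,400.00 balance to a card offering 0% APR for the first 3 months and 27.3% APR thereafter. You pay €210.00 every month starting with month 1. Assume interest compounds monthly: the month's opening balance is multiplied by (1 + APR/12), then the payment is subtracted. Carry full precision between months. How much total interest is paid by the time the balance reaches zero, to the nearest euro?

Promo months 1–3 at r₀ = 0%/12 = 0; months 4+ at r₁ = 27.3%/12 = 0.02275.
After month 3 (no interest yet): B = €1,400.00 − 3·€210.00 = €770.00.
Then at r₁ with €210.00/mo: n₂ = −ln(1 − r₁·B/P)/ln(1+r₁) ≈ 3.87 → 4 more payments.
Total paid = 6·€210.00 + €183.40 = €1,443.40; interest = €1,443.40 − €1,400.00 = €43.40.

€43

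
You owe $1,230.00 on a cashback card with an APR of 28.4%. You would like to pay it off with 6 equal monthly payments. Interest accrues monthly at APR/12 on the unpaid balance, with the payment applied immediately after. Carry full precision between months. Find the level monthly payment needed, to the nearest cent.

$222.31

Monthly rate r = 28.4%/12 = 2.36667% = 0.0236667.
Level-payment amortization: P = B₀·r / (1 − (1+r)^(−n)) = 1230.00·0.0236667 / (1 − 1.02367^(−6)).
Denominator 1 − (1+r)^(−6) = 0.130942264.
P = 29.11 / 0.130942264 ≈ 222.31.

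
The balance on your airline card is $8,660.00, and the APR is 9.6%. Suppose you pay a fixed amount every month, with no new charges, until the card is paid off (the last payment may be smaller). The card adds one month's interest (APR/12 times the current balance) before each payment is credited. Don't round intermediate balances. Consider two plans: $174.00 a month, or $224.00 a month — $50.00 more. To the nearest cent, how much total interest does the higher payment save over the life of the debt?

$685.73

Monthly rate r = 9.6%/12 = 0.8% = 0.008.
At $174.00/mo: n = ⌈−ln(1 − rB₀/P)/ln(1+r)⌉ = 64 payments (last $126.15); total interest = total paid − $8,660.00 = $2,428.15.
At $224.00/mo: 47 payments (last $98.42); total interest $1,742.42.
Interest saved = $2,428.15 − $1,742.42 = $685.73.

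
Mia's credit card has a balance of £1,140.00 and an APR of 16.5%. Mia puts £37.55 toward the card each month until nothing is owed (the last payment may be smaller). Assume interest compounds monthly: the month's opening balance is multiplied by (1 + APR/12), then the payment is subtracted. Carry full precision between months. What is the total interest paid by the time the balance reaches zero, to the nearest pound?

£346

Monthly rate r = 16.5%/12 = 1.375% = 0.01375.
Payoff takes n = ⌈−ln(1 − rB₀/P)/ln(1+r)⌉ = ⌈39.566⌉ = 40 payments; the last is £21.32.
Total paid = 39·£37.55 + £21.32 = £1,485.77.
Total interest = total paid − principal = £1,485.77 − £1,140.00 = £345.77.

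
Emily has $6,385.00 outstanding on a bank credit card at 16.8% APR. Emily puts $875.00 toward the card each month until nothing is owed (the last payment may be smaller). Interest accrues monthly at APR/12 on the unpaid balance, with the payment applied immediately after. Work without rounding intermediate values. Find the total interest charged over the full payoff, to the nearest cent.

Monthly rate r = 16.8%/12 = 1.4% = 0.014.
Payoff takes n = ⌈−ln(1 − rB₀/P)/ln(1+r)⌉ = ⌈7.751⌉ = 8 payments; the last is $658.39.
Total paid = 7·$875.00 + $658.39 = $6,783.39.
Total interest = total paid − principal = $6,783.39 − $6,385.00 = $398.39.

$398.39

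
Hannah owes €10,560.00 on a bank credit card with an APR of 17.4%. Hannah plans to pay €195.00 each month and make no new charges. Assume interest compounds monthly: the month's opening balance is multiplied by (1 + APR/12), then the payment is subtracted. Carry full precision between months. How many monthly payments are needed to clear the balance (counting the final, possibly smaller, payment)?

107 months

Monthly rate r = 17.4%/12 = 1.45% = 0.0145.
Recurrence: B ← B·(1+r) − €195.00.
Month 1: interest €153.12; balance after payment €10,518.12.
Month 2: interest €152.51; balance after payment €10,475.63.
Closed form: n = −ln(1 − rB₀/P)/ln(1+r) = −ln(0.21477)/ln(1.0145) ≈ 106.849, so the balance reaches zero during payment 107.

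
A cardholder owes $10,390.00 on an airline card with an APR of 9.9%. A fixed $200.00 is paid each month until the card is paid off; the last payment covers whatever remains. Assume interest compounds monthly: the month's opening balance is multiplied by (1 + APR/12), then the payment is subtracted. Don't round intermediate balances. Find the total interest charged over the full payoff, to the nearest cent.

$3,233.10

Monthly rate r = 9.9%/12 = 0.825% = 0.00825.
Payoff takes n = ⌈−ln(1 − rB₀/P)/ln(1+r)⌉ = ⌈68.115⌉ = 69 payments; the last is $23.10.
Total paid = 68·$200.00 + $23.10 = $13,623.10.
Total interest = total paid − principal = $13,623.10 − $10,390.00 = $3,233.10.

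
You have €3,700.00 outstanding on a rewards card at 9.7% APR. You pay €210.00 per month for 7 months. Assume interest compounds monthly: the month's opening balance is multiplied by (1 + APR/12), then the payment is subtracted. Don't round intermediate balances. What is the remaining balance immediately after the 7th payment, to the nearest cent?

€2,408.37

Monthly rate r = 9.7%/12 = 0.808333% = 0.00808333.
Each month: B ← B·(1+r) − €210.00.
Month 1: interest €29.91; balance after payment €3,519.91.
Month 2: interest €28.45; balance after payment €3,338.36.
Month 3: interest €26.99; balance after payment €3,155.35.
Month 4: interest €25.51; balance after payment €2,970.85.
Month 5: interest €24.01; balance after payment €2,784.87.
Month 6: interest €22.51; balance after payment €2,597.38.
Month 7: interest €21.00; balance after payment €2,408.37.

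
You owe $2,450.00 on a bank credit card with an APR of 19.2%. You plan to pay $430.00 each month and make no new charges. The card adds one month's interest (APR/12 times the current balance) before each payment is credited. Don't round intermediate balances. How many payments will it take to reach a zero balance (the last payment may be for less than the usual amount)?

Monthly rate r = 19.2%/12 = 1.6% = 0.016.
Recurrence: B ← B·(1+r) − $430.00.
Month 1: interest $39.20; balance after payment $2,059.20.
Month 2: interest $32.95; balance after payment $1,662.15.
Closed form: n = −ln(1 − rB₀/P)/ln(1+r) = −ln(0.90884)/ln(1.016) ≈ 6.022, so the balance reaches zero during payment 7.

7 months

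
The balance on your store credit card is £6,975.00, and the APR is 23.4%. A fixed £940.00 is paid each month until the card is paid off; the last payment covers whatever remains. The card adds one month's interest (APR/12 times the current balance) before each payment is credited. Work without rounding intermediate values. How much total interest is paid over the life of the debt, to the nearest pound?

Monthly rate r = 23.4%/12 = 1.95% = 0.0195.
Payoff takes n = ⌈−ln(1 − rB₀/P)/ln(1+r)⌉ = ⌈8.093⌉ = 9 payments; the last is £88.27.
Total paid = 8·£940.00 + £88.27 = £7,608.27.
Total interest = total paid − principal = £7,608.27 − £6,975.00 = £633.27.

£633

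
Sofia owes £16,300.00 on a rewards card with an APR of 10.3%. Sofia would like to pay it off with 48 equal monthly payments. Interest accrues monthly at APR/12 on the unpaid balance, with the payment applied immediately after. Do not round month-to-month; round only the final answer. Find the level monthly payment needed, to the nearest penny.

Monthly rate r = 10.3%/12 = 0.858333% = 0.00858333.
Level-payment amortization: P = B₀·r / (1 − (1+r)^(−n)) = 16300.00·0.00858333 / (1 − 1.00858^(−48)).
Denominator 1 − (1+r)^(−48) = 0.336510258.
P = 139.908 / 0.336510258 ≈ 415.76.

£415.76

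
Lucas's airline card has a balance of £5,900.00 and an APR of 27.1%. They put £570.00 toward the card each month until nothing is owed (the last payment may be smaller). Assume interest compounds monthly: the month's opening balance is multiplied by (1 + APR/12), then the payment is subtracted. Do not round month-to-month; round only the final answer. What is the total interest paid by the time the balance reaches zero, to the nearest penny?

£896.32

Monthly rate r = 27.1%/12 = 2.25833% = 0.0225833.
Payoff takes n = ⌈−ln(1 − rB₀/P)/ln(1+r)⌉ = ⌈11.923⌉ = 12 payments; the last is £526.32.
Total paid = 11·£570.00 + £526.32 = £6,796.32.
Total interest = total paid − principal = £6,796.32 − £5,900.00 = £896.32.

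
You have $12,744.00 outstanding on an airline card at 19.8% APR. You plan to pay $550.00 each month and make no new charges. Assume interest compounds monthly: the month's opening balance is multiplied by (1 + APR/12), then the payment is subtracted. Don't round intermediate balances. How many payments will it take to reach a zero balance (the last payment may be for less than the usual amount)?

30 months

Monthly rate r = 19.8%/12 = 1.65% = 0.0165.
Recurrence: B ← B·(1+r) − $550.00.
Month 1: interest $210.28; balance after payment $12,404.28.
Month 2: interest $204.67; balance after payment $12,058.95.
Closed form: n = −ln(1 − rB₀/P)/ln(1+r) = −ln(0.61768)/ln(1.0165) ≈ 29.439, so the balance reaches zero during payment 30.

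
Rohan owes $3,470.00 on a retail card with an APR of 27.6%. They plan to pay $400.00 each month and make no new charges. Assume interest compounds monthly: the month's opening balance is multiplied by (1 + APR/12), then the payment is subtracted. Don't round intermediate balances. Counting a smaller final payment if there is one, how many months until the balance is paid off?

10 months

Monthly rate r = 27.6%/12 = 2.3% = 0.023.
Recurrence: B ← B·(1+r) − $400.00.
Month 1: interest $79.81; balance after payment $3,149.81.
Month 2: interest $72.45; balance after payment $2,822.26.
Closed form: n = −ln(1 − rB₀/P)/ln(1+r) = −ln(0.80048)/ln(1.023) ≈ 9.787, so the balance reaches zero during payment 10.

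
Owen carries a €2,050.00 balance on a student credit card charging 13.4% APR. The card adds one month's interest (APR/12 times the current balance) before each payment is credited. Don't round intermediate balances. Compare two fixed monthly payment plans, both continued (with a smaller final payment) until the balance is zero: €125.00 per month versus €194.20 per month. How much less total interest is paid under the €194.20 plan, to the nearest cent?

Monthly rate r = 13.4%/12 = 1.11667% = 0.0111667.
At €125.00/mo: n = ⌈−ln(1 − rB₀/P)/ln(1+r)⌉ = 19 payments (last €27.06); total interest = total paid − €2,050.00 = €227.06.
At €194.20/mo: 12 payments (last €57.43); total interest €143.63.
Interest saved = €227.06 − €143.63 = €83.43.

€83.43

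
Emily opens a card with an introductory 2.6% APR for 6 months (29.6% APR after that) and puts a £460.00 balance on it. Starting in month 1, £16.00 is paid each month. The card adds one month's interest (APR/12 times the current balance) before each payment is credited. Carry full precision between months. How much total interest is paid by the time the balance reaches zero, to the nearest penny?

£189.65

Promo months 1–6 at r₀ = 2.6%/12 = 0.00216667; months 7+ at r₁ = 29.6%/12 = 0.0246667.
After month 6: iterate B ← B·(1+r₀) − £16.00 for 6 months → £369.49.
Then at r₁ with £16.00/mo: n₂ = −ln(1 − r₁·B/P)/ln(1+r₁) ≈ 34.60 → 35 more payments.
Total paid = 40·£16.00 + £9.65 = £649.65; interest = £649.65 − £460.00 = £189.65.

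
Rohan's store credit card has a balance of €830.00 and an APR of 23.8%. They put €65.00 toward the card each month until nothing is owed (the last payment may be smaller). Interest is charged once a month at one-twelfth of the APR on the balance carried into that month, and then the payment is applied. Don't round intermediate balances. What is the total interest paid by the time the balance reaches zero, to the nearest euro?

Monthly rate r = 23.8%/12 = 1.98333% = 0.0198333.
Payoff takes n = ⌈−ln(1 − rB₀/P)/ln(1+r)⌉ = ⌈14.870⌉ = 15 payments; the last is €56.62.
Total paid = 14·€65.00 + €56.62 = €966.62.
Total interest = total paid − principal = €966.62 − €830.00 = €136.62.

€137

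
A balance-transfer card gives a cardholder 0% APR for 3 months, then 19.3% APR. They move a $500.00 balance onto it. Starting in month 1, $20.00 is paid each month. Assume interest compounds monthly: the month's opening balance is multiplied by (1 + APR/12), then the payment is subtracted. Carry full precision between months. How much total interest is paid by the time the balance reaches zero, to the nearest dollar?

$107

Promo months 1–3 at r₀ = 0%/12 = 0; months 4+ at r₁ = 19.3%/12 = 0.0160833.
After month 3 (no interest yet): B = $500.00 − 3·$20.00 = $440.00.
Then at r₁ with $20.00/mo: n₂ = −ln(1 − r₁·B/P)/ln(1+r₁) ≈ 27.37 → 28 more payments.
Total paid = 30·$20.00 + $7.44 = $607.44; interest = $607.44 − $500.00 = $107.44.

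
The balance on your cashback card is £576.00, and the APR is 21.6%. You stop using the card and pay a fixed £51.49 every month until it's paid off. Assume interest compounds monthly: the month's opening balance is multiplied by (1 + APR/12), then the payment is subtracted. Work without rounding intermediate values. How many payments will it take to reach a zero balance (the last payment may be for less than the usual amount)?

Monthly rate r = 21.6%/12 = 1.8% = 0.018.
Recurrence: B ← B·(1+r) − £51.49.
Month 1: interest £10.37; balance after payment £534.88.
Month 2: interest £9.63; balance after payment £493.02.
Closed form: n = −ln(1 − rB₀/P)/ln(1+r) = −ln(0.79864)/ln(1.018) ≈ 12.603, so the balance reaches zero during payment 13.

13 payments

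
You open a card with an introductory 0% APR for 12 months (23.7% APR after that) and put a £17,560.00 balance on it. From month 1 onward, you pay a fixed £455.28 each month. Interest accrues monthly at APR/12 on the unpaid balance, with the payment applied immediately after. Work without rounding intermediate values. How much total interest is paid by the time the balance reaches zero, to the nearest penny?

Promo months 1–12 at r₀ = 0%/12 = 0; months 13+ at r₁ = 23.7%/12 = 0.01975.
After month 12 (no interest yet): B = £17,560.00 − 12·£455.28 = £12,096.64.
Then at r₁ with £455.28/mo: n₂ = −ln(1 − r₁·B/P)/ln(1+r₁) ≈ 38.04 → 39 more payments.
Total paid = 50·£455.28 + £17.19 = £22,781.19; interest = £22,781.19 − £17,560.00 = £5,221.19.

£5,221.19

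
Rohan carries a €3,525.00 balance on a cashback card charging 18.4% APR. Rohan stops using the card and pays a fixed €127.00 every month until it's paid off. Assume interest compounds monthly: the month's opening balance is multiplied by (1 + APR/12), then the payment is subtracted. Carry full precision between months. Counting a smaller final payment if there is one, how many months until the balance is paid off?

37 months

Monthly rate r = 18.4%/12 = 1.53333% = 0.0153333.
Recurrence: B ← B·(1+r) − €127.00.
Month 1: interest €54.05; balance after payment €3,452.05.
Month 2: interest €52.93; balance after payment €3,377.98.
Closed form: n = −ln(1 − rB₀/P)/ln(1+r) = −ln(0.57441)/ln(1.01533) ≈ 36.434, so the balance reaches zero during payment 37.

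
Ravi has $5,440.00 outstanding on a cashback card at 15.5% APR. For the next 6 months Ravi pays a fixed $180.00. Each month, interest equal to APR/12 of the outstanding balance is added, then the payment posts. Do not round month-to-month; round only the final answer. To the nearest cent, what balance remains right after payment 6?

$4,759.97

Monthly rate r = 15.5%/12 = 1.29167% = 0.0129167.
Each month: B ← B·(1+r) − $180.00.
Month 1: interest $70.27; balance after payment $5,330.27.
Month 2: interest $68.85; balance after payment $5,219.12.
Month 3: interest $67.41; balance after payment $5,106.53.
Month 4: interest $65.96; balance after payment $4,992.49.
Month 5: interest $64.49; balance after payment $4,876.98.
Month 6: interest $62.99; balance after payment $4,759.97.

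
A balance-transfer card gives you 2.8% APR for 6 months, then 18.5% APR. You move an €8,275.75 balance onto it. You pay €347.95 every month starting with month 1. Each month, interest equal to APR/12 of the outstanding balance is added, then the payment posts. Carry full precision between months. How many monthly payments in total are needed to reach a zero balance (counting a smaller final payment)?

Promo months 1–6 at r₀ = 2.8%/12 = 0.00233333; months 7+ at r₁ = 18.5%/12 = 0.0154167.
After month 6: iterate B ← B·(1+r₀) − €347.95 for 6 months → €6,292.37.
Then at r₁ with €347.95/mo: n₂ = −ln(1 − r₁·B/P)/ln(1+r₁) ≈ 21.36 → 22 more payments.

28 payments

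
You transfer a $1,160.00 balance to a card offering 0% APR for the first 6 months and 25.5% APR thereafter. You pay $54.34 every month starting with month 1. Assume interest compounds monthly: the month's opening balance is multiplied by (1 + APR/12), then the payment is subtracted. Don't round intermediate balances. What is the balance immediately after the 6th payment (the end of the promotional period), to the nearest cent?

Promo months 1–6 at r₀ = 0%/12 = 0; months 7+ at r₁ = 25.5%/12 = 0.02125.
After month 6 (no interest yet): B = $1,160.00 − 6·$54.34 = $833.96.

$833.96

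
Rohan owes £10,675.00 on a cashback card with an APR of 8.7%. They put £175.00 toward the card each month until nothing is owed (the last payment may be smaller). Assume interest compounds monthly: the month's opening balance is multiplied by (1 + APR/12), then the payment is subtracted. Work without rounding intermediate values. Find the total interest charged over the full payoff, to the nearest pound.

Monthly rate r = 8.7%/12 = 0.725% = 0.00725.
Payoff takes n = ⌈−ln(1 − rB₀/P)/ln(1+r)⌉ = ⌈80.822⌉ = 81 payments; the last is £143.91.
Total paid = 80·£175.00 + £143.91 = £14,143.91.
Total interest = total paid − principal = £14,143.91 − £10,675.00 = £3,468.91.

£3,469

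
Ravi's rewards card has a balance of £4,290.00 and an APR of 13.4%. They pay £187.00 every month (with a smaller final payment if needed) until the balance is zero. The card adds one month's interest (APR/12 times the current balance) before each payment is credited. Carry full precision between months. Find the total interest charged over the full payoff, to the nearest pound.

£694

Monthly rate r = 13.4%/12 = 1.11667% = 0.0111667.
Payoff takes n = ⌈−ln(1 − rB₀/P)/ln(1+r)⌉ = ⌈26.651⌉ = 27 payments; the last is £121.94.
Total paid = 26·£187.00 + £121.94 = £4,983.94.
Total interest = total paid − principal = £4,983.94 − £4,290.00 = £693.94.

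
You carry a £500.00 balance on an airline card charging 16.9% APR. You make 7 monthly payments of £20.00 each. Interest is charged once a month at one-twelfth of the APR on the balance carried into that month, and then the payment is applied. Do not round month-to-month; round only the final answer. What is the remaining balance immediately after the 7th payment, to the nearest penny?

Monthly rate r = 16.9%/12 = 1.40833% = 0.0140833.
Each month: B ← B·(1+r) − £20.00.
Month 1: interest £7.04; balance after payment £487.04.
Month 2: interest £6.86; balance after payment £473.90.
Month 3: interest £6.67; balance after payment £460.57.
Month 4: interest £6.49; balance after payment £447.06.
Month 5: interest £6.30; balance after payment £433.36.
Month 6: interest £6.10; balance after payment £419.46.
Month 7: interest £5.91; balance after payment £405.37.

£405.37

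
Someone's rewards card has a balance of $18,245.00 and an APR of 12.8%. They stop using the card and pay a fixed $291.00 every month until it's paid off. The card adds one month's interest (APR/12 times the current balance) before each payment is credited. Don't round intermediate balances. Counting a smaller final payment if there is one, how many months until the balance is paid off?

Monthly rate r = 12.8%/12 = 1.06667% = 0.0106667.
Recurrence: B ← B·(1+r) − $291.00.
Month 1: interest $194.61; balance after payment $18,148.61.
Month 2: interest $193.59; balance after payment $18,051.20.
Closed form: n = −ln(1 − rB₀/P)/ln(1+r) = −ln(0.33123)/ln(1.01067) ≈ 104.141, so the balance reaches zero during payment 105.

105 months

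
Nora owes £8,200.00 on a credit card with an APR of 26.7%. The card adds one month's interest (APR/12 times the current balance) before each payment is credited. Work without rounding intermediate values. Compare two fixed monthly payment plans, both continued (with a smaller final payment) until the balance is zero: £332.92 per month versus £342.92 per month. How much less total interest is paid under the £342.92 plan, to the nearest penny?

Monthly rate r = 26.7%/12 = 2.225% = 0.02225.
At £332.92/mo: n = ⌈−ln(1 − rB₀/P)/ln(1+r)⌉ = 37 payments (last £29.33); total interest = total paid − £8,200.00 = £3,814.45.
At £342.92/mo: 35 payments (last £175.21); total interest £3,634.49.
Interest saved = £3,814.45 − £3,634.49 = £179.96.

£179.96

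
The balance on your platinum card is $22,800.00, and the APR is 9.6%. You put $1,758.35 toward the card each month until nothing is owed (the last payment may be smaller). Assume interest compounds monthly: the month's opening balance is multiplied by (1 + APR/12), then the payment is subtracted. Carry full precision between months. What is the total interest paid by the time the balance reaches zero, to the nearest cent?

$1,368.77

Monthly rate r = 9.6%/12 = 0.8% = 0.008.
Payoff takes n = ⌈−ln(1 − rB₀/P)/ln(1+r)⌉ = ⌈13.744⌉ = 14 payments; the last is $1,310.22.
Total paid = 13·$1,758.35 + $1,310.22 = $24,168.77.
Total interest = total paid − principal = $24,168.77 − $22,800.00 = $1,368.77.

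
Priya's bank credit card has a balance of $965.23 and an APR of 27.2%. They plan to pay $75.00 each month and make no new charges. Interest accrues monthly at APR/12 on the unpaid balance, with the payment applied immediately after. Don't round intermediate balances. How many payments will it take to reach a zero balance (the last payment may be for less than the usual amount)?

16 months

Monthly rate r = 27.2%/12 = 2.26667% = 0.0226667.
Recurrence: B ← B·(1+r) − $75.00.
Month 1: interest $21.88; balance after payment $912.11.
Month 2: interest $20.67; balance after payment $857.78.
Closed form: n = −ln(1 − rB₀/P)/ln(1+r) = −ln(0.70829)/ln(1.02267) ≈ 15.388, so the balance reaches zero during payment 16.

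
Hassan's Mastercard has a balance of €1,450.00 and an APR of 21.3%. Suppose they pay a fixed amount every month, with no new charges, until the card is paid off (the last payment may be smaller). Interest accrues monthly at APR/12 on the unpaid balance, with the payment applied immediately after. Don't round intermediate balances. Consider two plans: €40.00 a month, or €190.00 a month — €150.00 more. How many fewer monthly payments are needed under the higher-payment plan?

50 fewer payments

Monthly rate r = 21.3%/12 = 1.775% = 0.01775.
At €40.00/mo: n = ⌈−ln(1 − rB₀/P)/ln(1+r)⌉ = 59 payments (last €24.58); total interest = total paid − €1,450.00 = €894.58.
At €190.00/mo: 9 payments (last €52.21); total interest €122.21.
Payments saved = 59 − 9 = 50.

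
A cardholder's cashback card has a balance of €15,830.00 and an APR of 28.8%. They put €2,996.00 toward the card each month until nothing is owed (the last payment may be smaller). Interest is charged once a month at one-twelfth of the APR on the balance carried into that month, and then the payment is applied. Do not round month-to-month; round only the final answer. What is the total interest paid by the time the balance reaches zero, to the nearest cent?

Monthly rate r = 28.8%/12 = 2.4% = 0.024.
Payoff takes n = ⌈−ln(1 − rB₀/P)/ln(1+r)⌉ = ⌈5.718⌉ = 6 payments; the last is €2,157.05.
Total paid = 5·€2,996.00 + €2,157.05 = €17,137.05.
Total interest = total paid − principal = €17,137.05 − €15,830.00 = €1,307.05.

€1,307.05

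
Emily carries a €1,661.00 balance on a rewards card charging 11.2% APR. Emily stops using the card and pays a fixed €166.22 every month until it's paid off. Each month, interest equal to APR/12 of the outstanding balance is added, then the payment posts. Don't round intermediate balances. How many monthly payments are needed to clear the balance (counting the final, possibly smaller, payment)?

Monthly rate r = 11.2%/12 = 0.933333% = 0.00933333.
Recurrence: B ← B·(1+r) − €166.22.
Month 1: interest €15.50; balance after payment €1,510.28.
Month 2: interest €14.10; balance after payment €1,358.16.
Closed form: n = −ln(1 − rB₀/P)/ln(1+r) = −ln(0.90673)/ln(1.00933) ≈ 10.539, so the balance reaches zero during payment 11.

11 payments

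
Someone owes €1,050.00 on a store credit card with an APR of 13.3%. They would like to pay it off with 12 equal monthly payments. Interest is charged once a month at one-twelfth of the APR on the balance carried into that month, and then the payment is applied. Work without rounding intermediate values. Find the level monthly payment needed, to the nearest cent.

Monthly rate r = 13.3%/12 = 1.10833% = 0.0110833.
Level-payment amortization: P = B₀·r / (1 − (1+r)^(−n)) = 1050.00·0.0110833 / (1 − 1.01108^(−12)).
Denominator 1 − (1+r)^(−12) = 0.123894148.
P = 11.6375 / 0.123894148 ≈ 93.93.

€93.93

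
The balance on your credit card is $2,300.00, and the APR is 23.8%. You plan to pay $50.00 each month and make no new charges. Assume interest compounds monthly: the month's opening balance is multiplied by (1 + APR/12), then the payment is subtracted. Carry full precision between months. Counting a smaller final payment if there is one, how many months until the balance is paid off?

Monthly rate r = 23.8%/12 = 1.98333% = 0.0198333.
Recurrence: B ← B·(1+r) − $50.00.
Month 1: interest $45.62; balance after payment $2,295.62.
Month 2: interest $45.53; balance after payment $2,291.15.
Closed form: n = −ln(1 − rB₀/P)/ln(1+r) = −ln(0.087667)/ln(1.01983) ≈ 123.947, so the balance reaches zero during payment 124.

124 payments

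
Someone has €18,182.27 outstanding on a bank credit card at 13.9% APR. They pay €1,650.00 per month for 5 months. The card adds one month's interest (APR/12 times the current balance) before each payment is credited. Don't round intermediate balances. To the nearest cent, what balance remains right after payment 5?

€10,816.65

Monthly rate r = 13.9%/12 = 1.15833% = 0.0115833.
Each month: B ← B·(1+r) − €1,650.00.
Month 1: interest €210.61; balance after payment €16,742.88.
Month 2: interest €193.94; balance after payment €15,286.82.
Month 3: interest €177.07; balance after payment €13,813.89.
Month 4: interest €160.01; balance after payment €12,323.90.
Month 5: interest €142.75; balance after payment €10,816.65.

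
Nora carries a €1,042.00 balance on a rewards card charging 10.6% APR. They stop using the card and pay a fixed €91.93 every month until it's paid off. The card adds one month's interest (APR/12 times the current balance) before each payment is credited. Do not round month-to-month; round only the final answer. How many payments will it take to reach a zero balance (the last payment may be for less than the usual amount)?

12 payments

Monthly rate r = 10.6%/12 = 0.883333% = 0.00883333.
Recurrence: B ← B·(1+r) − €91.93.
Month 1: interest €9.20; balance after payment €959.27.
Month 2: interest €8.47; balance after payment €875.82.
Closed form: n = −ln(1 − rB₀/P)/ln(1+r) = −ln(0.89988)/ln(1.00883) ≈ 11.996, so the balance reaches zero during payment 12.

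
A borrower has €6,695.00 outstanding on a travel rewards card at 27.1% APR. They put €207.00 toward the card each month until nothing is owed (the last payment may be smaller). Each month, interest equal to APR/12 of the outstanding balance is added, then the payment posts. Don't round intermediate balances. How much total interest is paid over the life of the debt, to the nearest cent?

€5,456.09

Monthly rate r = 27.1%/12 = 2.25833% = 0.0225833.
Payoff takes n = ⌈−ln(1 − rB₀/P)/ln(1+r)⌉ = ⌈58.699⌉ = 59 payments; the last is €145.09.
Total paid = 58·€207.00 + €145.09 = €12,151.09.
Total interest = total paid − principal = €12,151.09 − €6,695.00 = €5,456.09.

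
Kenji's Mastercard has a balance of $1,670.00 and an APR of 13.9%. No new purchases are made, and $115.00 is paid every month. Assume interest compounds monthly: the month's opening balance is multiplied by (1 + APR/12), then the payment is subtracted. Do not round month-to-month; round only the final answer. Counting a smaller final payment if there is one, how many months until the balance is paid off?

Monthly rate r = 13.9%/12 = 1.15833% = 0.0115833.
Recurrence: B ← B·(1+r) − $115.00.
Month 1: interest $19.34; balance after payment $1,574.34.
Month 2: interest $18.24; balance after payment $1,477.58.
Closed form: n = −ln(1 − rB₀/P)/ln(1+r) = −ln(0.83179)/ln(1.01158) ≈ 15.992, so the balance reaches zero during payment 16.

16 months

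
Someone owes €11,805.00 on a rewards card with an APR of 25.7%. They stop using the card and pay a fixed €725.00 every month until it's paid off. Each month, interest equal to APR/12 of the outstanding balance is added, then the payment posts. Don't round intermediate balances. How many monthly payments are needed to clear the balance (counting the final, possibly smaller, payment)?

Monthly rate r = 25.7%/12 = 2.14167% = 0.0214167.
Recurrence: B ← B·(1+r) − €725.00.
Month 1: interest €252.82; balance after payment €11,332.82.
Month 2: interest €242.71; balance after payment €10,850.54.
Closed form: n = −ln(1 − rB₀/P)/ln(1+r) = −ln(0.65128)/ln(1.02142) ≈ 20.236, so the balance reaches zero during payment 21.

21 payments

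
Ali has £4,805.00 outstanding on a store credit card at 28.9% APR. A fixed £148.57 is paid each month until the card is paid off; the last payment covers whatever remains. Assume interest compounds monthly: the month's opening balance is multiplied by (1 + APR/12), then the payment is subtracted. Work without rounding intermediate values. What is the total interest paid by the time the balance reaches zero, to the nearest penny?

Monthly rate r = 28.9%/12 = 2.40833% = 0.0240833.
Payoff takes n = ⌈−ln(1 − rB₀/P)/ln(1+r)⌉ = ⌈63.414⌉ = 64 payments; the last is £61.92.
Total paid = 63·£148.57 + £61.92 = £9,421.83.
Total interest = total paid − principal = £9,421.83 − £4,805.00 = £4,616.83.

£4,616.83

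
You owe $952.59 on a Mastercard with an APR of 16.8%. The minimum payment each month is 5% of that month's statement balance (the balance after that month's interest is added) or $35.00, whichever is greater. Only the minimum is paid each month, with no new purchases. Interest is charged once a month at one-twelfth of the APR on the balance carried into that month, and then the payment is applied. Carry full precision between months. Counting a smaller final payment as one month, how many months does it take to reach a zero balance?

32 months

Monthly rate r = 16.8%/12 = 1.4% = 0.014.
While 5% of the post-interest balance exceeds $35.00, each month B ← (B·(1+r))·(1 − 0.05), i.e. B shrinks by the factor (1+r)·0.95 = 0.9633.
This holds for months 1–9. Entering month 10 the balance is $680.39; 5% of the post-interest balance is now below $35.00, so the flat $35.00 minimum applies from here.
From month 10 a fixed $35.00 at rate r clears $680.39 in 23 more payments. Total: 9 + 23 = 32 months.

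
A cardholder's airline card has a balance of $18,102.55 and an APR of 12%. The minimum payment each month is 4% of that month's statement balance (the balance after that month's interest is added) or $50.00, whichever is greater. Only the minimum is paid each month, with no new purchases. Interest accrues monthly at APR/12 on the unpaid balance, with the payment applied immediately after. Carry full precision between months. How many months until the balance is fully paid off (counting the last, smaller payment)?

Monthly rate r = 12%/12 = 1% = 0.01.
While 4% of the post-interest balance exceeds $50.00, each month B ← (B·(1+r))·(1 − 0.04), i.e. B shrinks by the factor (1+r)·0.96 = 0.9696.
This holds for months 1–87. Entering month 88 the balance is $1,233.95; 4% of the post-interest balance is now below $50.00, so the flat $50.00 minimum applies from here.
From month 88 a fixed $50.00 at rate r clears $1,233.95 in 29 more payments. Total: 87 + 29 = 116 months.

116 months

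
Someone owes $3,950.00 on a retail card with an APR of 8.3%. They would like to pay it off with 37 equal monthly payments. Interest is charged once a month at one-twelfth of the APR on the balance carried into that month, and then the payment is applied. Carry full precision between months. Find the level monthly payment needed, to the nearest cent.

Monthly rate r = 8.3%/12 = 0.691667% = 0.00691667.
Level-payment amortization: P = B₀·r / (1 − (1+r)^(−n)) = 3950.00·0.00691667 / (1 − 1.00692^(−37)).
Denominator 1 − (1+r)^(−37) = 0.225111152.
P = 27.3208 / 0.225111152 ≈ 121.37.

$121.37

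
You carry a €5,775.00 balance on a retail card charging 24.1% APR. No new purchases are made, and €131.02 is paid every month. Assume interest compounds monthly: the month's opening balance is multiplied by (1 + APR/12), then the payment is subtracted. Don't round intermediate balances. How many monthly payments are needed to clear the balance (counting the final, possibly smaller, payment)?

Monthly rate r = 24.1%/12 = 2.00833% = 0.0200833.
Recurrence: B ← B·(1+r) − €131.02.
Month 1: interest €115.98; balance after payment €5,759.96.
Month 2: interest €115.68; balance after payment €5,744.62.
Closed form: n = −ln(1 − rB₀/P)/ln(1+r) = −ln(0.11478)/ln(1.02008) ≈ 108.866, so the balance reaches zero during payment 109.

109 payments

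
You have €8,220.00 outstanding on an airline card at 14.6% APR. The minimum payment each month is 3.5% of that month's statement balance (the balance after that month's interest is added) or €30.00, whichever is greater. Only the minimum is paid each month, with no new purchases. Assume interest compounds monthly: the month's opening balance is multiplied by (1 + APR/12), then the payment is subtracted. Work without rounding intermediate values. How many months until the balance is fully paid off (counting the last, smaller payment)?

132 months

Monthly rate r = 14.6%/12 = 1.21667% = 0.0121667.
While 3.5% of the post-interest balance exceeds €30.00, each month B ← (B·(1+r))·(1 − 0.035), i.e. B shrinks by the factor (1+r)·0.965 = 0.97674.
This holds for months 1–97. Entering month 98 the balance is €838.43; 3.5% of the post-interest balance is now below €30.00, so the flat €30.00 minimum applies from here.
From month 98 a fixed €30.00 at rate r clears €838.43 in 35 more payments. Total: 97 + 35 = 132 months.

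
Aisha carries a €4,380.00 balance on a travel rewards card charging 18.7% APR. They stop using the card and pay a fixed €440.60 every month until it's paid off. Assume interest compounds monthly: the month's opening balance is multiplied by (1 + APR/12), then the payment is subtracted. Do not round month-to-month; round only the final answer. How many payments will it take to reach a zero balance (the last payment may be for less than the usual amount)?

Monthly rate r = 18.7%/12 = 1.55833% = 0.0155833.
Recurrence: B ← B·(1+r) − €440.60.
Month 1: interest €68.25; balance after payment €4,007.66.
Month 2: interest €62.45; balance after payment €3,629.51.
Closed form: n = −ln(1 − rB₀/P)/ln(1+r) = −ln(0.84509)/ln(1.01558) ≈ 10.885, so the balance reaches zero during payment 11.

11 payments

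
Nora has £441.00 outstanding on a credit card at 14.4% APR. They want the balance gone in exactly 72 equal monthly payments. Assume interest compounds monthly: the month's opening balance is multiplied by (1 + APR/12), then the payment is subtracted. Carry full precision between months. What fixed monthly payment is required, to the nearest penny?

£9.18

Monthly rate r = 14.4%/12 = 1.2% = 0.012.
Level-payment amortization: P = B₀·r / (1 − (1+r)^(−n)) = 441.00·0.012 / (1 − 1.012^(−72)).
Denominator 1 − (1+r)^(−72) = 0.57635401.
P = 5.292 / 0.57635401 ≈ 9.18.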